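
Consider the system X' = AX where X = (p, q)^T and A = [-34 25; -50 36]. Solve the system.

p(t) = -c_1e^(t)sin(5t) - 2c_1e^(t)cos(5t) - 2c_2e^(t)sin(5t) + c_2e^(t)cos(5t), q(t) = -c_1e^(t)sin(5t) - 3c_1e^(t)cos(5t) - 3c_2e^(t)sin(5t) + c_2e^(t)cos(5t)

Coefficient matrix A = [[-34, 25], [-50, 36]].
Characteristic polynomial det(A - λI) = λ^2 - 2λ + 26 = 0.
Eigenvalues λ = 1 ± 5i (complex conjugate pair).
For λ=1+5i: an eigenvector is (-2,-3) - i(-1,-1) = (-2 + i, -3 + i).
A real fundamental pair from Re and Im of e^((1+5i)t)v: X_1 = e^(t)(cos(5t)·(-2,-3) + sin(5t)·(-1,-1)), X_2 = e^(t)(sin(5t)·(-2,-3) - cos(5t)·(-1,-1)).
General solution: c_1X_1 + c_2X_2.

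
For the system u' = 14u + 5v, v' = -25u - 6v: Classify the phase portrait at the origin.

unstable spiral

A = [[14,5],[-25,-6]]; det(A-λI) = λ^2 - 8λ + 41.
λ = 4 ± 5i: positive real part.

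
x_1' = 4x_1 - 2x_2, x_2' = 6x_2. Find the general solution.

Coefficient matrix A = [[4, -2], [0, 6]].
Characteristic polynomial det(A - λI) = λ^2 - 10λ + 24 = 0.
Eigenvalues λ = 4, 6.
For λ=4: (A-λI) row 1 is [0, -2], so an eigenvector is (-1, 0).
For λ=6: (A-λI) row 1 is [-2, -2], so an eigenvector is (1, -1).
General solution: c_1e^(4t)(-1,0) + c_2e^(6t)(1,-1).

x_1(t) = -c_1e^(4t) + c_2e^(6t), x_2(t) = -c_2e^(6t)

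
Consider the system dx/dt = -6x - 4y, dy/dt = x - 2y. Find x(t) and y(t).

Coefficient matrix A = [[-6, -4], [1, -2]].
Characteristic polynomial det(A - λI) = λ^2 + 8λ + 16 = 0.
Single eigenvalue λ = -4 with algebraic multiplicity 2.
Eigenvector v = (-2,1); generalized eigenvector w with (A-λI)w=v is (3,-1).
General solution: e^(-4t)[c_1·v + c_2·(t·v + w)].

x(t) = -2c_1e^(-4t) - 2c_2te^(-4t) + 3c_2e^(-4t), y(t) = c_1e^(-4t) + c_2te^(-4t) - c_2e^(-4t)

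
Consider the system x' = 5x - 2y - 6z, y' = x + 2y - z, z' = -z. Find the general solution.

x(t) = -C_1e^(3t) + 2C_2e^(4t) + C_3e^(-t), y(t) = -C_1e^(3t) + C_2e^(4t), z(t) = C_3e^(-t)

Coefficient matrix A = [[5, -2, -6], [1, 2, -1], [0, 0, -1]].
det(A - λI) = 0 gives eigenvalues λ = 3, 4, -1.
For λ=3: eigenvector (-1,-1,0).
For λ=4: eigenvector (2,1,0).
For λ=-1: eigenvector (1,0,1).
General solution: C_1e^(3t)(-1,-1,0) + C_2e^(4t)(2,1,0) + C_3e^(-t)(1,0,1).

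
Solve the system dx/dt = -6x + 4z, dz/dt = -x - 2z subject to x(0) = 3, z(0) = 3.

Coefficient matrix A = [[-6, 4], [-1, -2]].
Characteristic polynomial det(A - λI) = λ^2 + 8λ + 16 = 0.
Single eigenvalue λ = -4 with algebraic multiplicity 2.
Eigenvector v = (2,1); generalized eigenvector w with (A-λI)w=v is (-3,-1).
General solution: e^(-4t)[c_1·v + c_2·(t·v + w)].
Applying x(0)=3, z(0)=3 gives c_1=6, c_2=3.

x(t) = 6te^(-4t) + 3e^(-4t), z(t) = 3te^(-4t) + 3e^(-4t)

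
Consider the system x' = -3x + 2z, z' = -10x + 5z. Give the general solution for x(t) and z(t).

x(t) = -K_1e^(t)cos(2t) - K_2e^(t)sin(2t), z(t) = K_1e^(t)sin(2t) - 2K_1e^(t)cos(2t) - 2K_2e^(t)sin(2t) - K_2e^(t)cos(2t)

Coefficient matrix A = [[-3, 2], [-10, 5]].
Characteristic polynomial det(A - λI) = λ^2 - 2λ + 5 = 0.
Eigenvalues λ = 1 ± 2i (complex conjugate pair).
For λ=1+2i: an eigenvector is (-1,-2) - i(0,1) = (-1, -2 - i).
A real fundamental pair from Re and Im of e^((1+2i)t)v: X_1 = e^(t)(cos(2t)·(-1,-2) + sin(2t)·(0,1)), X_2 = e^(t)(sin(2t)·(-1,-2) - cos(2t)·(0,1)).
General solution: K_1X_1 + K_2X_2.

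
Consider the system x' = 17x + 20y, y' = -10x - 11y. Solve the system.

Coefficient matrix A = [[17, 20], [-10, -11]].
Characteristic polynomial det(A - λI) = λ^2 - 6λ + 13 = 0.
Eigenvalues λ = 3 ± 2i (complex conjugate pair).
For λ=3+2i: an eigenvector is (-1,1) - i(3,-2) = (-1 - 3i, 1 + 2i).
A real fundamental pair from Re and Im of e^((3+2i)t)v: X_1 = e^(3t)(cos(2t)·(-1,1) + sin(2t)·(3,-2)), X_2 = e^(3t)(sin(2t)·(-1,1) - cos(2t)·(3,-2)).
General solution: C_1X_1 + C_2X_2.

x(t) = 3C_1e^(3t)sin(2t) - C_1e^(3t)cos(2t) - C_2e^(3t)sin(2t) - 3C_2e^(3t)cos(2t), y(t) = -2C_1e^(3t)sin(2t) + C_1e^(3t)cos(2t) + C_2e^(3t)sin(2t) + 2C_2e^(3t)cos(2t)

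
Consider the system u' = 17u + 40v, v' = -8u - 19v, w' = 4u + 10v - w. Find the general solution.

u(t) = 5C_1e^(t) - 2C_2e^(-3t), v(t) = -2C_1e^(t) + C_2e^(-3t), w(t) = -C_2e^(-3t) + C_3e^(-t)

Coefficient matrix A = [[17, 40, 0], [-8, -19, 0], [4, 10, -1]].
det(A - λI) = 0 gives eigenvalues λ = 1, -3, -1.
For λ=1: eigenvector (5,-2,0).
For λ=-3: eigenvector (-2,1,-1).
For λ=-1: eigenvector (0,0,1).
General solution: C_1e^(t)(5,-2,0) + C_2e^(-3t)(-2,1,-1) + C_3e^(-t)(0,0,1).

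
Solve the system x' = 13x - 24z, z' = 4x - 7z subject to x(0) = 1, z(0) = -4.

x(t) = 27e^(5t) - 26e^(t), z(t) = 9e^(5t) - 13e^(t)

Coefficient matrix A = [[13, -24], [4, -7]].
Characteristic polynomial det(A - λI) = λ^2 - 6λ + 5 = 0.
Eigenvalues λ = 5, 1.
For λ=5: (A-λI) row 1 is [8, -24], so an eigenvector is (-3, -1).
For λ=1: (A-λI) row 1 is [12, -24], so an eigenvector is (2, 1).
General solution: K_1e^(5t)(-3,-1) + K_2e^(t)(2,1).
Applying x(0)=1, z(0)=-4 gives K_1=-9, K_2=-13.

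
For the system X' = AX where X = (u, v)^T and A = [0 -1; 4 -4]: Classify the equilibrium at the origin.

stable improper node

A = [[0,-1],[4,-4]]; det(A-λI) = λ^2 + 4λ + 4.
repeated λ = -2 with a single eigenvector.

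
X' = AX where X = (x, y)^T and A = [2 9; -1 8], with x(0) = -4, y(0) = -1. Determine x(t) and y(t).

Coefficient matrix A = [[2, 9], [-1, 8]].
Characteristic polynomial det(A - λI) = λ^2 - 10λ + 25 = 0.
Single eigenvalue λ = 5 with algebraic multiplicity 2.
Eigenvector v = (-3,-1); generalized eigenvector w with (A-λI)w=v is (1,0).
General solution: e^(5t)[K_1·v + K_2·(t·v + w)].
Applying x(0)=-4, y(0)=-1 gives K_1=1, K_2=-1.

x(t) = 3te^(5t) - 4e^(5t), y(t) = te^(5t) - e^(5t)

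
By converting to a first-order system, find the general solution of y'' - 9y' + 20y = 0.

Let x_1 = y, x_2 = y'. Then x_1' = x_2 and x_2' = -20x_1 + 9x_2.
A = [[0,1],[-20,9]]; det(A-λI) = λ^2 - 9λ + 20.
Eigenvalues λ = 5, 4 with eigenvectors (1,5), (1,4).

y(t) = C_1e^(5t) + C_2e^(4t)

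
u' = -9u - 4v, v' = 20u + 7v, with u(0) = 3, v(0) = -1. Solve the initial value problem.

Coefficient matrix A = [[-9, -4], [20, 7]].
Characteristic polynomial det(A - λI) = λ^2 + 2λ + 17 = 0.
Eigenvalues λ = -1 ± 4i (complex conjugate pair).
For λ=-1+4i: an eigenvector is (0,-1) - i(1,-2) = (0 - i, -1 + 2i).
A real fundamental pair from Re and Im of e^((-1+4i)t)v: X_1 = e^(-t)(cos(4t)·(0,-1) + sin(4t)·(1,-2)), X_2 = e^(-t)(sin(4t)·(0,-1) - cos(4t)·(1,-2)).
General solution: c_1X_1 + c_2X_2.
Applying u(0)=3, v(0)=-1 gives c_1=-5, c_2=-3.

u(t) = -5e^(-t)sin(4t) + 3e^(-t)cos(4t), v(t) = 13e^(-t)sin(4t) - e^(-t)cos(4t)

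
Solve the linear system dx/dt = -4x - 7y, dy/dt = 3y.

Coefficient matrix A = [[-4, -7], [0, 3]].
Characteristic polynomial det(A - λI) = λ^2 + λ - 12 = 0.
Eigenvalues λ = 3, -4.
For λ=3: (A-λI) row 1 is [-7, -7], so an eigenvector is (-1, 1).
For λ=-4: (A-λI) row 1 is [0, -7], so an eigenvector is (-1, 0).
General solution: K_1e^(3t)(-1,1) + K_2e^(-4t)(-1,0).

x(t) = -K_1e^(3t) - K_2e^(-4t), y(t) = K_1e^(3t)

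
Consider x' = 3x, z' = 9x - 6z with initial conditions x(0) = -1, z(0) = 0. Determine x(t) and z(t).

Coefficient matrix A = [[3, 0], [9, -6]].
Characteristic polynomial det(A - λI) = λ^2 + 3λ - 18 = 0.
Eigenvalues λ = 3, -6.
For λ=3: (A-λI) row 2 is [9, -9], so an eigenvector is (1, 1).
For λ=-6: (A-λI) row 1 is [9, 0], so an eigenvector is (0, -1).
General solution: K_1e^(3t)(1,1) + K_2e^(-6t)(0,-1).
Applying x(0)=-1, z(0)=0 gives K_1=-1, K_2=-1.

x(t) = -e^(3t), z(t) = -e^(3t) + e^(-6t)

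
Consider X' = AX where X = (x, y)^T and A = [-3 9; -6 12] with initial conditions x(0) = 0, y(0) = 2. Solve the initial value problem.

Coefficient matrix A = [[-3, 9], [-6, 12]].
Characteristic polynomial det(A - λI) = λ^2 - 9λ + 18 = 0.
Eigenvalues λ = 6, 3.
For λ=6: (A-λI) row 1 is [-9, 9], so an eigenvector is (1, 1).
For λ=3: (A-λI) row 1 is [-6, 9], so an eigenvector is (3, 2).
General solution: C_1e^(6t)(1,1) + C_2e^(3t)(3,2).
Applying x(0)=0, y(0)=2 gives C_1=6, C_2=-2.

x(t) = 6e^(6t) - 6e^(3t), y(t) = 6e^(6t) - 4e^(3t)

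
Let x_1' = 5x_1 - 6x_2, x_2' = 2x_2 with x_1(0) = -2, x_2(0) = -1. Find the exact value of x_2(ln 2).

-4

A = [[5,-6],[0,2]]; eigenvalues λ = 5, 2.
Eigenvectors: (1,0) for λ=5, (-2,-1) for λ=2.
From the initial condition, c_1 = 0, c_2 = 1.
x_2(ln 2) = (0)(2^5)(0) + (1)(2^2)(-1) = -4.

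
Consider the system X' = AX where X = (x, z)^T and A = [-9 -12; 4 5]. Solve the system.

Coefficient matrix A = [[-9, -12], [4, 5]].
Characteristic polynomial det(A - λI) = λ^2 + 4λ + 3 = 0.
Eigenvalues λ = -3, -1.
For λ=-3: (A-λI) row 1 is [-6, -12], so an eigenvector is (2, -1).
For λ=-1: (A-λI) row 1 is [-8, -12], so an eigenvector is (3, -2).
General solution: c_1e^(-3t)(2,-1) + c_2e^(-t)(3,-2).

x(t) = 2c_1e^(-3t) + 3c_2e^(-t), z(t) = -c_1e^(-3t) - 2c_2e^(-t)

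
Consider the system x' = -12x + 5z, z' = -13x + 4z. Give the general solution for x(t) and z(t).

x(t) = 2c_1e^(-4t)sin(t) + c_1e^(-4t)cos(t) + c_2e^(-4t)sin(t) - 2c_2e^(-4t)cos(t), z(t) = 3c_1e^(-4t)sin(t) + 2c_1e^(-4t)cos(t) + 2c_2e^(-4t)sin(t) - 3c_2e^(-4t)cos(t)

Coefficient matrix A = [[-12, 5], [-13, 4]].
Characteristic polynomial det(A - λI) = λ^2 + 8λ + 17 = 0.
Eigenvalues λ = -4 ± i (complex conjugate pair).
For λ=-4+i: an eigenvector is (1,2) - i(2,3) = (1 - 2i, 2 - 3i).
A real fundamental pair from Re and Im of e^((-4+i)t)v: X_1 = e^(-4t)(cos(t)·(1,2) + sin(t)·(2,3)), X_2 = e^(-4t)(sin(t)·(1,2) - cos(t)·(2,3)).
General solution: c_1X_1 + c_2X_2.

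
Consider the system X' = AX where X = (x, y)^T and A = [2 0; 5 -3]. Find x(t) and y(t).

x(t) = -K_1e^(2t), y(t) = -K_1e^(2t) + K_2e^(-3t)

Coefficient matrix A = [[2, 0], [5, -3]].
Characteristic polynomial det(A - λI) = λ^2 + λ - 6 = 0.
Eigenvalues λ = 2, -3.
For λ=2: (A-λI) row 2 is [5, -5], so an eigenvector is (-1, -1).
For λ=-3: (A-λI) row 1 is [5, 0], so an eigenvector is (0, 1).
General solution: K_1e^(2t)(-1,-1) + K_2e^(-3t)(0,1).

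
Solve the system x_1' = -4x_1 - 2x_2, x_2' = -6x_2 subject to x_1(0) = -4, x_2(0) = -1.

x_1(t) = -3e^(-4t) - e^(-6t), x_2(t) = -e^(-6t)

Coefficient matrix A = [[-4, -2], [0, -6]].
Characteristic polynomial det(A - λI) = λ^2 + 10λ + 24 = 0.
Eigenvalues λ = -4, -6.
For λ=-4: (A-λI) row 1 is [0, -2], so an eigenvector is (1, 0).
For λ=-6: (A-λI) row 1 is [2, -2], so an eigenvector is (-1, -1).
General solution: c_1e^(-4t)(1,0) + c_2e^(-6t)(-1,-1).
Applying x_1(0)=-4, x_2(0)=-1 gives c_1=-3, c_2=1.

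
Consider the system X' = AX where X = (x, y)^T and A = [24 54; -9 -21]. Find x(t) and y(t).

x(t) = -3C_1e^(6t) + 2C_2e^(-3t), y(t) = C_1e^(6t) - C_2e^(-3t)

Coefficient matrix A = [[24, 54], [-9, -21]].
Characteristic polynomial det(A - λI) = λ^2 - 3λ - 18 = 0.
Eigenvalues λ = 6, -3.
For λ=6: (A-λI) row 1 is [18, 54], so an eigenvector is (-3, 1).
For λ=-3: (A-λI) row 1 is [27, 54], so an eigenvector is (2, -1).
General solution: C_1e^(6t)(-3,1) + C_2e^(-3t)(2,-1).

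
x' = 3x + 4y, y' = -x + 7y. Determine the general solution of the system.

x(t) = 2c_1e^(5t) + 2c_2te^(5t) - c_2e^(5t), y(t) = c_1e^(5t) + c_2te^(5t)

Coefficient matrix A = [[3, 4], [-1, 7]].
Characteristic polynomial det(A - λI) = λ^2 - 10λ + 25 = 0.
Single eigenvalue λ = 5 with algebraic multiplicity 2.
Eigenvector v = (2,1); generalized eigenvector w with (A-λI)w=v is (-1,0).
General solution: e^(5t)[c_1·v + c_2·(t·v + w)].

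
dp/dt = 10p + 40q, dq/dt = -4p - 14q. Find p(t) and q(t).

Coefficient matrix A = [[10, 40], [-4, -14]].
Characteristic polynomial det(A - λI) = λ^2 + 4λ + 20 = 0.
Eigenvalues λ = -2 ± 4i (complex conjugate pair).
For λ=-2+4i: an eigenvector is (-3,1) - i(1,0) = (-3 - i, 1).
A real fundamental pair from Re and Im of e^((-2+4i)t)v: X_1 = e^(-2t)(cos(4t)·(-3,1) + sin(4t)·(1,0)), X_2 = e^(-2t)(sin(4t)·(-3,1) - cos(4t)·(1,0)).
General solution: c_1X_1 + c_2X_2.

p(t) = c_1e^(-2t)sin(4t) - 3c_1e^(-2t)cos(4t) - 3c_2e^(-2t)sin(4t) - c_2e^(-2t)cos(4t), q(t) = c_1e^(-2t)cos(4t) + c_2e^(-2t)sin(4t)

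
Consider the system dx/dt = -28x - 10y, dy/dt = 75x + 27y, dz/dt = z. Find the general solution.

x(t) = 2K_2e^(-3t) + K_3e^(2t), y(t) = -5K_2e^(-3t) - 3K_3e^(2t), z(t) = K_1e^(t)

Coefficient matrix A = [[-28, -10, 0], [75, 27, 0], [0, 0, 1]].
det(A - λI) = 0 gives eigenvalues λ = 1, -3, 2.
For λ=1: eigenvector (0,0,1).
For λ=-3: eigenvector (2,-5,0).
For λ=2: eigenvector (1,-3,0).
General solution: K_1e^(t)(0,0,1) + K_2e^(-3t)(2,-5,0) + K_3e^(2t)(1,-3,0).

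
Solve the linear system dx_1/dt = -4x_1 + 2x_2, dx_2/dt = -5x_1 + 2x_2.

x_1(t) = C_1e^(-t)sin(t) - C_1e^(-t)cos(t) - C_2e^(-t)sin(t) - C_2e^(-t)cos(t), x_2(t) = 2C_1e^(-t)sin(t) - C_1e^(-t)cos(t) - C_2e^(-t)sin(t) - 2C_2e^(-t)cos(t)

Coefficient matrix A = [[-4, 2], [-5, 2]].
Characteristic polynomial det(A - λI) = λ^2 + 2λ + 2 = 0.
Eigenvalues λ = -1 ± i (complex conjugate pair).
For λ=-1+i: an eigenvector is (-1,-1) - i(1,2) = (-1 - i, -1 - 2i).
A real fundamental pair from Re and Im of e^((-1+i)t)v: X_1 = e^(-t)(cos(t)·(-1,-1) + sin(t)·(1,2)), X_2 = e^(-t)(sin(t)·(-1,-1) - cos(t)·(1,2)).
General solution: C_1X_1 + C_2X_2.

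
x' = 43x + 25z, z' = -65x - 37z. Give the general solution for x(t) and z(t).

Coefficient matrix A = [[43, 25], [-65, -37]].
Characteristic polynomial det(A - λI) = λ^2 - 6λ + 34 = 0.
Eigenvalues λ = 3 ± 5i (complex conjugate pair).
For λ=3+5i: an eigenvector is (-1,2) - i(2,-3) = (-1 - 2i, 2 + 3i).
A real fundamental pair from Re and Im of e^((3+5i)t)v: X_1 = e^(3t)(cos(5t)·(-1,2) + sin(5t)·(2,-3)), X_2 = e^(3t)(sin(5t)·(-1,2) - cos(5t)·(2,-3)).
General solution: K_1X_1 + K_2X_2.

x(t) = 2K_1e^(3t)sin(5t) - K_1e^(3t)cos(5t) - K_2e^(3t)sin(5t) - 2K_2e^(3t)cos(5t), z(t) = -3K_1e^(3t)sin(5t) + 2K_1e^(3t)cos(5t) + 2K_2e^(3t)sin(5t) + 3K_2e^(3t)cos(5t)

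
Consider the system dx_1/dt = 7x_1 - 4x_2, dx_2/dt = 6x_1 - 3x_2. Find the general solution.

x_1(t) = -2c_1e^(t) + c_2e^(3t), x_2(t) = -3c_1e^(t) + c_2e^(3t)

Coefficient matrix A = [[7, -4], [6, -3]].
Characteristic polynomial det(A - λI) = λ^2 - 4λ + 3 = 0.
Eigenvalues λ = 1, 3.
For λ=1: (A-λI) row 1 is [6, -4], so an eigenvector is (-2, -3).
For λ=3: (A-λI) row 1 is [4, -4], so an eigenvector is (1, 1).
General solution: c_1e^(t)(-2,-3) + c_2e^(3t)(1,1).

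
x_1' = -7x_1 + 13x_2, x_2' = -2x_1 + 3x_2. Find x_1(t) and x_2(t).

Coefficient matrix A = [[-7, 13], [-2, 3]].
Characteristic polynomial det(A - λI) = λ^2 + 4λ + 5 = 0.
Eigenvalues λ = -2 ± i (complex conjugate pair).
For λ=-2+i: an eigenvector is (3,1) - i(-2,-1) = (3 + 2i, 1 + i).
A real fundamental pair from Re and Im of e^((-2+i)t)v: X_1 = e^(-2t)(cos(t)·(3,1) + sin(t)·(-2,-1)), X_2 = e^(-2t)(sin(t)·(3,1) - cos(t)·(-2,-1)).
General solution: c_1X_1 + c_2X_2.

x_1(t) = -2c_1e^(-2t)sin(t) + 3c_1e^(-2t)cos(t) + 3c_2e^(-2t)sin(t) + 2c_2e^(-2t)cos(t), x_2(t) = -c_1e^(-2t)sin(t) + c_1e^(-2t)cos(t) + c_2e^(-2t)sin(t) + c_2e^(-2t)cos(t)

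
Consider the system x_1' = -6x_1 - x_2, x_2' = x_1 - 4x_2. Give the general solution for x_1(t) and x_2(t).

x_1(t) = c_1e^(-5t) + c_2te^(-5t) + 2c_2e^(-5t), x_2(t) = -c_1e^(-5t) - c_2te^(-5t) - 3c_2e^(-5t)

Coefficient matrix A = [[-6, -1], [1, -4]].
Characteristic polynomial det(A - λI) = λ^2 + 10λ + 25 = 0.
Single eigenvalue λ = -5 with algebraic multiplicity 2.
Eigenvector v = (1,-1); generalized eigenvector w with (A-λI)w=v is (2,-3).
General solution: e^(-5t)[c_1·v + c_2·(t·v + w)].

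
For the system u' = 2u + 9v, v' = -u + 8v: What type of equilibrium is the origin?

A = [[2,9],[-1,8]]; det(A-λI) = λ^2 - 10λ + 25.
repeated λ = 5 with a single eigenvector.

unstable improper node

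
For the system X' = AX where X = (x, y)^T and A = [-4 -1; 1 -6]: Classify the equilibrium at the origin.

A = [[-4,-1],[1,-6]]; det(A-λI) = λ^2 + 10λ + 25.
repeated λ = -5 with a single eigenvector.

stable improper node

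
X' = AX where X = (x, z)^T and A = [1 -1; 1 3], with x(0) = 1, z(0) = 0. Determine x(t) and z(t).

Coefficient matrix A = [[1, -1], [1, 3]].
Characteristic polynomial det(A - λI) = λ^2 - 4λ + 4 = 0.
Single eigenvalue λ = 2 with algebraic multiplicity 2.
Eigenvector v = (-1,1); generalized eigenvector w with (A-λI)w=v is (-2,3).
General solution: e^(2t)[K_1·v + K_2·(t·v + w)].
Applying x(0)=1, z(0)=0 gives K_1=-3, K_2=1.

x(t) = -te^(2t) + e^(2t), z(t) = te^(2t)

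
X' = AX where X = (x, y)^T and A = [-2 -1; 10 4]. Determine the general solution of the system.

Coefficient matrix A = [[-2, -1], [10, 4]].
Characteristic polynomial det(A - λI) = λ^2 - 2λ + 2 = 0.
Eigenvalues λ = 1 ± i (complex conjugate pair).
For λ=1+i: an eigenvector is (0,-1) - i(1,-3) = (0 - i, -1 + 3i).
A real fundamental pair from Re and Im of e^((1+i)t)v: X_1 = e^(t)(cos(t)·(0,-1) + sin(t)·(1,-3)), X_2 = e^(t)(sin(t)·(0,-1) - cos(t)·(1,-3)).
General solution: C_1X_1 + C_2X_2.

x(t) = C_1e^(t)sin(t) - C_2e^(t)cos(t), y(t) = -3C_1e^(t)sin(t) - C_1e^(t)cos(t) - C_2e^(t)sin(t) + 3C_2e^(t)cos(t)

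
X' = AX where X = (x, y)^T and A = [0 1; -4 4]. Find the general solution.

Coefficient matrix A = [[0, 1], [-4, 4]].
Characteristic polynomial det(A - λI) = λ^2 - 4λ + 4 = 0.
Single eigenvalue λ = 2 with algebraic multiplicity 2.
Eigenvector v = (1,2); generalized eigenvector w with (A-λI)w=v is (1,3).
General solution: e^(2t)[C_1·v + C_2·(t·v + w)].

x(t) = C_1e^(2t) + C_2te^(2t) + C_2e^(2t), y(t) = 2C_1e^(2t) + 2C_2te^(2t) + 3C_2e^(2t)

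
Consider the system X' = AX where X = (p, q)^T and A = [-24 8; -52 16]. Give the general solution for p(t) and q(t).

Coefficient matrix A = [[-24, 8], [-52, 16]].
Characteristic polynomial det(A - λI) = λ^2 + 8λ + 32 = 0.
Eigenvalues λ = -4 ± 4i (complex conjugate pair).
For λ=-4+4i: an eigenvector is (-1,-3) - i(-1,-2) = (-1 + i, -3 + 2i).
A real fundamental pair from Re and Im of e^((-4+4i)t)v: X_1 = e^(-4t)(cos(4t)·(-1,-3) + sin(4t)·(-1,-2)), X_2 = e^(-4t)(sin(4t)·(-1,-3) - cos(4t)·(-1,-2)).
General solution: K_1X_1 + K_2X_2.

p(t) = -K_1e^(-4t)sin(4t) - K_1e^(-4t)cos(4t) - K_2e^(-4t)sin(4t) + K_2e^(-4t)cos(4t), q(t) = -2K_1e^(-4t)sin(4t) - 3K_1e^(-4t)cos(4t) - 3K_2e^(-4t)sin(4t) + 2K_2e^(-4t)cos(4t)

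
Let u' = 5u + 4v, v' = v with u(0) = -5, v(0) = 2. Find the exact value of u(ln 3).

A = [[5,4],[0,1]]; eigenvalues λ = 1, 5.
Eigenvectors: (-1,1) for λ=1, (1,0) for λ=5.
From the initial condition, c_1 = 2, c_2 = -3.
u(ln 3) = (2)(3^1)(-1) + (-3)(3^5)(1) = -735.

-735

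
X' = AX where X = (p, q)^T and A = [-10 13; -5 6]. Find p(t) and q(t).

Coefficient matrix A = [[-10, 13], [-5, 6]].
Characteristic polynomial det(A - λI) = λ^2 + 4λ + 5 = 0.
Eigenvalues λ = -2 ± i (complex conjugate pair).
For λ=-2+i: an eigenvector is (2,1) - i(-3,-2) = (2 + 3i, 1 + 2i).
A real fundamental pair from Re and Im of e^((-2+i)t)v: X_1 = e^(-2t)(cos(t)·(2,1) + sin(t)·(-3,-2)), X_2 = e^(-2t)(sin(t)·(2,1) - cos(t)·(-3,-2)).
General solution: c_1X_1 + c_2X_2.

p(t) = -3c_1e^(-2t)sin(t) + 2c_1e^(-2t)cos(t) + 2c_2e^(-2t)sin(t) + 3c_2e^(-2t)cos(t), q(t) = -2c_1e^(-2t)sin(t) + c_1e^(-2t)cos(t) + c_2e^(-2t)sin(t) + 2c_2e^(-2t)cos(t)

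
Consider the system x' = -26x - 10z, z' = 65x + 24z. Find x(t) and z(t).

x(t) = K_1e^(-t)sin(5t) + K_1e^(-t)cos(5t) + K_2e^(-t)sin(5t) - K_2e^(-t)cos(5t), z(t) = -2K_1e^(-t)sin(5t) - 3K_1e^(-t)cos(5t) - 3K_2e^(-t)sin(5t) + 2K_2e^(-t)cos(5t)

Coefficient matrix A = [[-26, -10], [65, 24]].
Characteristic polynomial det(A - λI) = λ^2 + 2λ + 26 = 0.
Eigenvalues λ = -1 ± 5i (complex conjugate pair).
For λ=-1+5i: an eigenvector is (1,-3) - i(1,-2) = (1 - i, -3 + 2i).
A real fundamental pair from Re and Im of e^((-1+5i)t)v: X_1 = e^(-t)(cos(5t)·(1,-3) + sin(5t)·(1,-2)), X_2 = e^(-t)(sin(5t)·(1,-3) - cos(5t)·(1,-2)).
General solution: K_1X_1 + K_2X_2.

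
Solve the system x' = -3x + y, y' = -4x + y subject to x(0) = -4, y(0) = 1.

Coefficient matrix A = [[-3, 1], [-4, 1]].
Characteristic polynomial det(A - λI) = λ^2 + 2λ + 1 = 0.
Single eigenvalue λ = -1 with algebraic multiplicity 2.
Eigenvector v = (-1,-2); generalized eigenvector w with (A-λI)w=v is (0,-1).
General solution: e^(-t)[K_1·v + K_2·(t·v + w)].
Applying x(0)=-4, y(0)=1 gives K_1=4, K_2=-9.

x(t) = 9te^(-t) - 4e^(-t), y(t) = 18te^(-t) + e^(-t)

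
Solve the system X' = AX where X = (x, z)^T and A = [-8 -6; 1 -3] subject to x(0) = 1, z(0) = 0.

x(t) = -2e^(-5t) + 3e^(-6t), z(t) = e^(-5t) - e^(-6t)

Coefficient matrix A = [[-8, -6], [1, -3]].
Characteristic polynomial det(A - λI) = λ^2 + 11λ + 30 = 0.
Eigenvalues λ = -5, -6.
For λ=-5: (A-λI) row 1 is [-3, -6], so an eigenvector is (2, -1).
For λ=-6: (A-λI) row 1 is [-2, -6], so an eigenvector is (-3, 1).
General solution: K_1e^(-5t)(2,-1) + K_2e^(-6t)(-3,1).
Applying x(0)=1, z(0)=0 gives K_1=-1, K_2=-1.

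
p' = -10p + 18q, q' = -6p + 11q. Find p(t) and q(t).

p(t) = -2C_1e^(-t) - 3C_2e^(2t), q(t) = -C_1e^(-t) - 2C_2e^(2t)

Coefficient matrix A = [[-10, 18], [-6, 11]].
Characteristic polynomial det(A - λI) = λ^2 - λ - 2 = 0.
Eigenvalues λ = -1, 2.
For λ=-1: (A-λI) row 1 is [-9, 18], so an eigenvector is (-2, -1).
For λ=2: (A-λI) row 1 is [-12, 18], so an eigenvector is (-3, -2).
General solution: C_1e^(-t)(-2,-1) + C_2e^(2t)(-3,-2).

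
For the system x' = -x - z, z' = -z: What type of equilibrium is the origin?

stable improper node

A = [[-1,-1],[0,-1]]; det(A-λI) = λ^2 + 2λ + 1.
repeated λ = -1 with a single eigenvector.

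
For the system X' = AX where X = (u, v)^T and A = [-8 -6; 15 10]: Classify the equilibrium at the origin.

A = [[-8,-6],[15,10]]; det(A-λI) = λ^2 - 2λ + 10.
λ = 1 ± 3i: positive real part.

unstable spiral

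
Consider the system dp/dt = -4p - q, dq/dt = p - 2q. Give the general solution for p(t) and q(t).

p(t) = -C_1e^(-3t) - C_2te^(-3t) + C_2e^(-3t), q(t) = C_1e^(-3t) + C_2te^(-3t)

Coefficient matrix A = [[-4, -1], [1, -2]].
Characteristic polynomial det(A - λI) = λ^2 + 6λ + 9 = 0.
Single eigenvalue λ = -3 with algebraic multiplicity 2.
Eigenvector v = (-1,1); generalized eigenvector w with (A-λI)w=v is (1,0).
General solution: e^(-3t)[C_1·v + C_2·(t·v + w)].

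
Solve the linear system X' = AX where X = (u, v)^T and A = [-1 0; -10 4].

Coefficient matrix A = [[-1, 0], [-10, 4]].
Characteristic polynomial det(A - λI) = λ^2 - 3λ - 4 = 0.
Eigenvalues λ = 4, -1.
For λ=4: (A-λI) row 1 is [-5, 0], so an eigenvector is (0, 1).
For λ=-1: (A-λI) row 2 is [-10, 5], so an eigenvector is (-1, -2).
General solution: C_1e^(4t)(0,1) + C_2e^(-t)(-1,-2).

u(t) = -C_2e^(-t), v(t) = C_1e^(4t) - 2C_2e^(-t)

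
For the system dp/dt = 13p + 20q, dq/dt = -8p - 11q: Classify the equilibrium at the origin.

A = [[13,20],[-8,-11]]; det(A-λI) = λ^2 - 2λ + 17.
λ = 1 ± 4i: positive real part.

unstable spiral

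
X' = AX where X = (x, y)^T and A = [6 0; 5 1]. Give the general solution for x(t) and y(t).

Coefficient matrix A = [[6, 0], [5, 1]].
Characteristic polynomial det(A - λI) = λ^2 - 7λ + 6 = 0.
Eigenvalues λ = 6, 1.
For λ=6: (A-λI) row 2 is [5, -5], so an eigenvector is (1, 1).
For λ=1: (A-λI) row 1 is [5, 0], so an eigenvector is (0, -1).
General solution: C_1e^(6t)(1,1) + C_2e^(t)(0,-1).

x(t) = C_1e^(6t), y(t) = C_1e^(6t) - C_2e^(t)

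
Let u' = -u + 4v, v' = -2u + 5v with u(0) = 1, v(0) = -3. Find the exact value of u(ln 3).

-165

A = [[-1,4],[-2,5]]; eigenvalues λ = 3, 1.
Eigenvectors: (-1,-1) for λ=3, (-2,-1) for λ=1.
From the initial condition, c_1 = 7, c_2 = -4.
u(ln 3) = (7)(3^3)(-1) + (-4)(3^1)(-2) = -165.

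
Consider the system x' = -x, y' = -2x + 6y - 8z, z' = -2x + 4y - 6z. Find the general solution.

Coefficient matrix A = [[-1, 0, 0], [-2, 6, -8], [-2, 4, -6]].
det(A - λI) = 0 gives eigenvalues λ = -1, 2, -2.
For λ=-1: eigenvector (1,-2,-2).
For λ=2: eigenvector (0,2,1).
For λ=-2: eigenvector (0,1,1).
General solution: c_1e^(-t)(1,-2,-2) + c_2e^(2t)(0,2,1) + c_3e^(-2t)(0,1,1).

x(t) = c_1e^(-t), y(t) = -2c_1e^(-t) + 2c_2e^(2t) + c_3e^(-2t), z(t) = -2c_1e^(-t) + c_2e^(2t) + c_3e^(-2t)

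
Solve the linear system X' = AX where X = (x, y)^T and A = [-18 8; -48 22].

Coefficient matrix A = [[-18, 8], [-48, 22]].
Characteristic polynomial det(A - λI) = λ^2 - 4λ - 12 = 0.
Eigenvalues λ = 6, -2.
For λ=6: (A-λI) row 1 is [-24, 8], so an eigenvector is (1, 3).
For λ=-2: (A-λI) row 1 is [-16, 8], so an eigenvector is (1, 2).
General solution: K_1e^(6t)(1,3) + K_2e^(-2t)(1,2).

x(t) = K_1e^(6t) + K_2e^(-2t), y(t) = 3K_1e^(6t) + 2K_2e^(-2t)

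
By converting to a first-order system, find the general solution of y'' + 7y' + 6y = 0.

Let x_1 = y, x_2 = y'. Then x_1' = x_2 and x_2' = -6x_1 - 7x_2.
A = [[0,1],[-6,-7]]; det(A-λI) = λ^2 + 7λ + 6.
Eigenvalues λ = -6, -1 with eigenvectors (1,-6), (1,-1).

y(t) = C_1e^(-6t) + C_2e^(-t)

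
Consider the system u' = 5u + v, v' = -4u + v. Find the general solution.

Coefficient matrix A = [[5, 1], [-4, 1]].
Characteristic polynomial det(A - λI) = λ^2 - 6λ + 9 = 0.
Single eigenvalue λ = 3 with algebraic multiplicity 2.
Eigenvector v = (1,-2); generalized eigenvector w with (A-λI)w=v is (0,1).
General solution: e^(3t)[c_1·v + c_2·(t·v + w)].

u(t) = c_1e^(3t) + c_2te^(3t), v(t) = -2c_1e^(3t) - 2c_2te^(3t) + c_2e^(3t)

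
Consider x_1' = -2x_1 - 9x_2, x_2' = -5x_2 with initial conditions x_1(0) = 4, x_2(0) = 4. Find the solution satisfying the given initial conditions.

x_1(t) = -8e^(-2t) + 12e^(-5t), x_2(t) = 4e^(-5t)

Coefficient matrix A = [[-2, -9], [0, -5]].
Characteristic polynomial det(A - λI) = λ^2 + 7λ + 10 = 0.
Eigenvalues λ = -5, -2.
For λ=-5: (A-λI) row 1 is [3, -9], so an eigenvector is (-3, -1).
For λ=-2: (A-λI) row 1 is [0, -9], so an eigenvector is (1, 0).
General solution: c_1e^(-5t)(-3,-1) + c_2e^(-2t)(1,0).
Applying x_1(0)=4, x_2(0)=4 gives c_1=-4, c_2=-8.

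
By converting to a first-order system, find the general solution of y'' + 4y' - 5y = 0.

y(t) = K_1e^(t) + K_2e^(-5t)

Let x_1 = y, x_2 = y'. Then x_1' = x_2 and x_2' = 5x_1 - 4x_2.
A = [[0,1],[5,-4]]; det(A-λI) = λ^2 + 4λ - 5.
Eigenvalues λ = 1, -5 with eigenvectors (1,1), (1,-5).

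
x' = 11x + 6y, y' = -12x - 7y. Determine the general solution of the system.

Coefficient matrix A = [[11, 6], [-12, -7]].
Characteristic polynomial det(A - λI) = λ^2 - 4λ - 5 = 0.
Eigenvalues λ = -1, 5.
For λ=-1: (A-λI) row 1 is [12, 6], so an eigenvector is (-1, 2).
For λ=5: (A-λI) row 1 is [6, 6], so an eigenvector is (1, -1).
General solution: C_1e^(-t)(-1,2) + C_2e^(5t)(1,-1).

x(t) = -C_1e^(-t) + C_2e^(5t), y(t) = 2C_1e^(-t) - C_2e^(5t)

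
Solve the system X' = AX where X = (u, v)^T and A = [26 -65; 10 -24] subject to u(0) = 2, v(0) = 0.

Coefficient matrix A = [[26, -65], [10, -24]].
Characteristic polynomial det(A - λI) = λ^2 - 2λ + 26 = 0.
Eigenvalues λ = 1 ± 5i (complex conjugate pair).
For λ=1+5i: an eigenvector is (2,1) - i(-3,-1) = (2 + 3i, 1 + i).
A real fundamental pair from Re and Im of e^((1+5i)t)v: X_1 = e^(t)(cos(5t)·(2,1) + sin(5t)·(-3,-1)), X_2 = e^(t)(sin(5t)·(2,1) - cos(5t)·(-3,-1)).
General solution: K_1X_1 + K_2X_2.
Applying u(0)=2, v(0)=0 gives K_1=-2, K_2=2.

u(t) = 10e^(t)sin(5t) + 2e^(t)cos(5t), v(t) = 4e^(t)sin(5t)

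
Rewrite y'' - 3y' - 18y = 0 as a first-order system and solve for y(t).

y(t) = C_1e^(6t) + C_2e^(-3t)

Let x_1 = y, x_2 = y'. Then x_1' = x_2 and x_2' = 18x_1 + 3x_2.
A = [[0,1],[18,3]]; det(A-λI) = λ^2 - 3λ - 18.
Eigenvalues λ = 6, -3 with eigenvectors (1,6), (1,-3).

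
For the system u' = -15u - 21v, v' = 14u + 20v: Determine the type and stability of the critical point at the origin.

saddle

A = [[-15,-21],[14,20]]; det(A-λI) = λ^2 - 5λ - 6.
λ = -1, 6: opposite signs.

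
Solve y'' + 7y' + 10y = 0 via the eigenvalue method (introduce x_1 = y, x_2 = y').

y(t) = K_1e^(-5t) + K_2e^(-2t)

Let x_1 = y, x_2 = y'. Then x_1' = x_2 and x_2' = -10x_1 - 7x_2.
A = [[0,1],[-10,-7]]; det(A-λI) = λ^2 + 7λ + 10.
Eigenvalues λ = -5, -2 with eigenvectors (1,-5), (1,-2).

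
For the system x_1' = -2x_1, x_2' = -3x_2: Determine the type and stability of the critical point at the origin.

stable node

A = [[-2,0],[0,-3]]; det(A-λI) = λ^2 + 5λ + 6.
λ = -3, -2: both negative.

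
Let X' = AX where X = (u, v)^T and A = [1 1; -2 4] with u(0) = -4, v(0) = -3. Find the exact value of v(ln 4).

48

A = [[1,1],[-2,4]]; eigenvalues λ = 3, 2.
Eigenvectors: (-1,-2) for λ=3, (1,1) for λ=2.
From the initial condition, c_1 = -1, c_2 = -5.
v(ln 4) = (-1)(4^3)(-2) + (-5)(4^2)(1) = 48.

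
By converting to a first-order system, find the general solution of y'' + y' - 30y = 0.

y(t) = K_1e^(5t) + K_2e^(-6t)

Let x_1 = y, x_2 = y'. Then x_1' = x_2 and x_2' = 30x_1 - x_2.
A = [[0,1],[30,-1]]; det(A-λI) = λ^2 + λ - 30.
Eigenvalues λ = 5, -6 with eigenvectors (1,5), (1,-6).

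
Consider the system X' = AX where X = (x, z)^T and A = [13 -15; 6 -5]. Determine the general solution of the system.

x(t) = -2K_1e^(4t)sin(3t) + K_1e^(4t)cos(3t) + K_2e^(4t)sin(3t) + 2K_2e^(4t)cos(3t), z(t) = -K_1e^(4t)sin(3t) + K_1e^(4t)cos(3t) + K_2e^(4t)sin(3t) + K_2e^(4t)cos(3t)

Coefficient matrix A = [[13, -15], [6, -5]].
Characteristic polynomial det(A - λI) = λ^2 - 8λ + 25 = 0.
Eigenvalues λ = 4 ± 3i (complex conjugate pair).
For λ=4+3i: an eigenvector is (1,1) - i(-2,-1) = (1 + 2i, 1 + i).
A real fundamental pair from Re and Im of e^((4+3i)t)v: X_1 = e^(4t)(cos(3t)·(1,1) + sin(3t)·(-2,-1)), X_2 = e^(4t)(sin(3t)·(1,1) - cos(3t)·(-2,-1)).
General solution: K_1X_1 + K_2X_2.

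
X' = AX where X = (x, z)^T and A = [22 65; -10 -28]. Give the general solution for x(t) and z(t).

Coefficient matrix A = [[22, 65], [-10, -28]].
Characteristic polynomial det(A - λI) = λ^2 + 6λ + 34 = 0.
Eigenvalues λ = -3 ± 5i (complex conjugate pair).
For λ=-3+5i: an eigenvector is (3,-1) - i(2,-1) = (3 - 2i, -1 + i).
A real fundamental pair from Re and Im of e^((-3+5i)t)v: X_1 = e^(-3t)(cos(5t)·(3,-1) + sin(5t)·(2,-1)), X_2 = e^(-3t)(sin(5t)·(3,-1) - cos(5t)·(2,-1)).
General solution: K_1X_1 + K_2X_2.

x(t) = 2K_1e^(-3t)sin(5t) + 3K_1e^(-3t)cos(5t) + 3K_2e^(-3t)sin(5t) - 2K_2e^(-3t)cos(5t), z(t) = -K_1e^(-3t)sin(5t) - K_1e^(-3t)cos(5t) - K_2e^(-3t)sin(5t) + K_2e^(-3t)cos(5t)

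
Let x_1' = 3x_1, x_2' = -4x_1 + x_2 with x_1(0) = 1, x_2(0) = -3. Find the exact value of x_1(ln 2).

A = [[3,0],[-4,1]]; eigenvalues λ = 1, 3.
Eigenvectors: (0,-1) for λ=1, (-1,2) for λ=3.
From the initial condition, c_1 = 1, c_2 = -1.
x_1(ln 2) = (1)(2^1)(0) + (-1)(2^3)(-1) = 8.

8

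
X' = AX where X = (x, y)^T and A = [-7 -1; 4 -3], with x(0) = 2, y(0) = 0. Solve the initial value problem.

Coefficient matrix A = [[-7, -1], [4, -3]].
Characteristic polynomial det(A - λI) = λ^2 + 10λ + 25 = 0.
Single eigenvalue λ = -5 with algebraic multiplicity 2.
Eigenvector v = (-1,2); generalized eigenvector w with (A-λI)w=v is (-1,3).
General solution: e^(-5t)[c_1·v + c_2·(t·v + w)].
Applying x(0)=2, y(0)=0 gives c_1=-6, c_2=4.

x(t) = -4te^(-5t) + 2e^(-5t), y(t) = 8te^(-5t)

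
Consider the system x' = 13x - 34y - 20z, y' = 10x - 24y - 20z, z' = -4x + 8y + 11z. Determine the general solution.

Coefficient matrix A = [[13, -34, -20], [10, -24, -20], [-4, 8, 11]].
det(A - λI) = 0 gives eigenvalues λ = -4, 1, 3.
For λ=-4: eigenvector (2,1,0).
For λ=1: eigenvector (9,2,2).
For λ=3: eigenvector (2,0,1).
General solution: K_1e^(-4t)(2,1,0) + K_2e^(t)(9,2,2) + K_3e^(3t)(2,0,1).

x(t) = 2K_1e^(-4t) + 9K_2e^(t) + 2K_3e^(3t), y(t) = K_1e^(-4t) + 2K_2e^(t), z(t) = 2K_2e^(t) + K_3e^(3t)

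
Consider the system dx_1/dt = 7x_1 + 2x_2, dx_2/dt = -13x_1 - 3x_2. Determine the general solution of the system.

Coefficient matrix A = [[7, 2], [-13, -3]].
Characteristic polynomial det(A - λI) = λ^2 - 4λ + 5 = 0.
Eigenvalues λ = 2 ± i (complex conjugate pair).
For λ=2+i: an eigenvector is (-1,3) - i(1,-2) = (-1 - i, 3 + 2i).
A real fundamental pair from Re and Im of e^((2+i)t)v: X_1 = e^(2t)(cos(t)·(-1,3) + sin(t)·(1,-2)), X_2 = e^(2t)(sin(t)·(-1,3) - cos(t)·(1,-2)).
General solution: K_1X_1 + K_2X_2.

x_1(t) = K_1e^(2t)sin(t) - K_1e^(2t)cos(t) - K_2e^(2t)sin(t) - K_2e^(2t)cos(t), x_2(t) = -2K_1e^(2t)sin(t) + 3K_1e^(2t)cos(t) + 3K_2e^(2t)sin(t) + 2K_2e^(2t)cos(t)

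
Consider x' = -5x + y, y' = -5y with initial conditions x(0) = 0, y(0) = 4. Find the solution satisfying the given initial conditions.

x(t) = 4te^(-5t), y(t) = 4e^(-5t)

Coefficient matrix A = [[-5, 1], [0, -5]].
Characteristic polynomial det(A - λI) = λ^2 + 10λ + 25 = 0.
Single eigenvalue λ = -5 with algebraic multiplicity 2.
Eigenvector v = (-1,0); generalized eigenvector w with (A-λI)w=v is (-3,-1).
General solution: e^(-5t)[K_1·v + K_2·(t·v + w)].
Applying x(0)=0, y(0)=4 gives K_1=12, K_2=-4.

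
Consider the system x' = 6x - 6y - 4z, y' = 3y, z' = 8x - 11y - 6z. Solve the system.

Coefficient matrix A = [[6, -6, -4], [0, 3, 0], [8, -11, -6]].
det(A - λI) = 0 gives eigenvalues λ = -2, 3, 2.
For λ=-2: eigenvector (1,0,2).
For λ=3: eigenvector (-2,1,-3).
For λ=2: eigenvector (-1,0,-1).
General solution: C_1e^(-2t)(1,0,2) + C_2e^(3t)(-2,1,-3) + C_3e^(2t)(-1,0,-1).

x(t) = C_1e^(-2t) - 2C_2e^(3t) - C_3e^(2t), y(t) = C_2e^(3t), z(t) = 2C_1e^(-2t) - 3C_2e^(3t) - C_3e^(2t)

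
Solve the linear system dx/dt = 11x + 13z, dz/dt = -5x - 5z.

Coefficient matrix A = [[11, 13], [-5, -5]].
Characteristic polynomial det(A - λI) = λ^2 - 6λ + 10 = 0.
Eigenvalues λ = 3 ± i (complex conjugate pair).
For λ=3+i: an eigenvector is (2,-1) - i(3,-2) = (2 - 3i, -1 + 2i).
A real fundamental pair from Re and Im of e^((3+i)t)v: X_1 = e^(3t)(cos(t)·(2,-1) + sin(t)·(3,-2)), X_2 = e^(3t)(sin(t)·(2,-1) - cos(t)·(3,-2)).
General solution: C_1X_1 + C_2X_2.

x(t) = 3C_1e^(3t)sin(t) + 2C_1e^(3t)cos(t) + 2C_2e^(3t)sin(t) - 3C_2e^(3t)cos(t), z(t) = -2C_1e^(3t)sin(t) - C_1e^(3t)cos(t) - C_2e^(3t)sin(t) + 2C_2e^(3t)cos(t)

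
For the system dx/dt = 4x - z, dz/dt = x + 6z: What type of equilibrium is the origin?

A = [[4,-1],[1,6]]; det(A-λI) = λ^2 - 10λ + 25.
repeated λ = 5 with a single eigenvector.

unstable improper node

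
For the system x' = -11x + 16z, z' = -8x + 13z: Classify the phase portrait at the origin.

A = [[-11,16],[-8,13]]; det(A-λI) = λ^2 - 2λ - 15.
λ = 5, -3: opposite signs.

saddle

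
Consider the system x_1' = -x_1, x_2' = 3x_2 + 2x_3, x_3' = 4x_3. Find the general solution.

x_1(t) = C_1e^(-t), x_2(t) = 2C_2e^(4t) + C_3e^(3t), x_3(t) = C_2e^(4t)

Coefficient matrix A = [[-1, 0, 0], [0, 3, 2], [0, 0, 4]].
det(A - λI) = 0 gives eigenvalues λ = -1, 4, 3.
For λ=-1: eigenvector (1,0,0).
For λ=4: eigenvector (0,2,1).
For λ=3: eigenvector (0,1,0).
General solution: C_1e^(-t)(1,0,0) + C_2e^(4t)(0,2,1) + C_3e^(3t)(0,1,0).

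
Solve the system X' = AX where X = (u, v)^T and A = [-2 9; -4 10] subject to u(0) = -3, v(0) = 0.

u(t) = 18te^(4t) - 3e^(4t), v(t) = 12te^(4t)

Coefficient matrix A = [[-2, 9], [-4, 10]].
Characteristic polynomial det(A - λI) = λ^2 - 8λ + 16 = 0.
Single eigenvalue λ = 4 with algebraic multiplicity 2.
Eigenvector v = (-3,-2); generalized eigenvector w with (A-λI)w=v is (2,1).
General solution: e^(4t)[c_1·v + c_2·(t·v + w)].
Applying u(0)=-3, v(0)=0 gives c_1=-3, c_2=-6.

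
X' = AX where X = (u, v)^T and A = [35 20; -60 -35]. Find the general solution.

u(t) = 2K_1e^(5t) + K_2e^(-5t), v(t) = -3K_1e^(5t) - 2K_2e^(-5t)

Coefficient matrix A = [[35, 20], [-60, -35]].
Characteristic polynomial det(A - λI) = λ^2 - 25 = 0.
Eigenvalues λ = 5, -5.
For λ=5: (A-λI) row 1 is [30, 20], so an eigenvector is (2, -3).
For λ=-5: (A-λI) row 1 is [40, 20], so an eigenvector is (1, -2).
General solution: K_1e^(5t)(2,-3) + K_2e^(-5t)(1,-2).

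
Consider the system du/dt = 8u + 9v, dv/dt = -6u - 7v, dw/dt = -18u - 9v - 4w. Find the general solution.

Coefficient matrix A = [[8, 9, 0], [-6, -7, 0], [-18, -9, -4]].
det(A - λI) = 0 gives eigenvalues λ = -4, -1, 2.
For λ=-4: eigenvector (0,0,1).
For λ=-1: eigenvector (-1,1,3).
For λ=2: eigenvector (3,-2,-6).
General solution: K_1e^(-4t)(0,0,1) + K_2e^(-t)(-1,1,3) + K_3e^(2t)(3,-2,-6).

u(t) = -K_2e^(-t) + 3K_3e^(2t), v(t) = K_2e^(-t) - 2K_3e^(2t), w(t) = K_1e^(-4t) + 3K_2e^(-t) - 6K_3e^(2t)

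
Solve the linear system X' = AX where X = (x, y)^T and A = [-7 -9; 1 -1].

Coefficient matrix A = [[-7, -9], [1, -1]].
Characteristic polynomial det(A - λI) = λ^2 + 8λ + 16 = 0.
Single eigenvalue λ = -4 with algebraic multiplicity 2.
Eigenvector v = (3,-1); generalized eigenvector w with (A-λI)w=v is (2,-1).
General solution: e^(-4t)[c_1·v + c_2·(t·v + w)].

x(t) = 3c_1e^(-4t) + 3c_2te^(-4t) + 2c_2e^(-4t), y(t) = -c_1e^(-4t) - c_2te^(-4t) - c_2e^(-4t)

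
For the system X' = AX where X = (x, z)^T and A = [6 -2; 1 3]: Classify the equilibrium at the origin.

A = [[6,-2],[1,3]]; det(A-λI) = λ^2 - 9λ + 20.
λ = 5, 4: both positive.

unstable node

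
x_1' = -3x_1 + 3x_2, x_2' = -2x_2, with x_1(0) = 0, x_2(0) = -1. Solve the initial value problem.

Coefficient matrix A = [[-3, 3], [0, -2]].
Characteristic polynomial det(A - λI) = λ^2 + 5λ + 6 = 0.
Eigenvalues λ = -2, -3.
For λ=-2: (A-λI) row 1 is [-1, 3], so an eigenvector is (3, 1).
For λ=-3: (A-λI) row 1 is [0, 3], so an eigenvector is (1, 0).
General solution: c_1e^(-2t)(3,1) + c_2e^(-3t)(1,0).
Applying x_1(0)=0, x_2(0)=-1 gives c_1=-1, c_2=3.

x_1(t) = -3e^(-2t) + 3e^(-3t), x_2(t) = -e^(-2t)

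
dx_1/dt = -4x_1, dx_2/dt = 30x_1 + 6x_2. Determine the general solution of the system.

x_1(t) = -c_2e^(-4t), x_2(t) = -c_1e^(6t) + 3c_2e^(-4t)

Coefficient matrix A = [[-4, 0], [30, 6]].
Characteristic polynomial det(A - λI) = λ^2 - 2λ - 24 = 0.
Eigenvalues λ = 6, -4.
For λ=6: (A-λI) row 1 is [-10, 0], so an eigenvector is (0, -1).
For λ=-4: (A-λI) row 2 is [30, 10], so an eigenvector is (-1, 3).
General solution: c_1e^(6t)(0,-1) + c_2e^(-4t)(-1,3).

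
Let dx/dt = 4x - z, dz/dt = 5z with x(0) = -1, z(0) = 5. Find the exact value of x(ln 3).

-891

A = [[4,-1],[0,5]]; eigenvalues λ = 4, 5.
Eigenvectors: (1,0) for λ=4, (-1,1) for λ=5.
From the initial condition, c_1 = 4, c_2 = 5.
x(ln 3) = (4)(3^4)(1) + (5)(3^5)(-1) = -891.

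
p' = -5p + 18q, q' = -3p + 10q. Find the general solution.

p(t) = -3K_1e^(t) - 2K_2e^(4t), q(t) = -K_1e^(t) - K_2e^(4t)

Coefficient matrix A = [[-5, 18], [-3, 10]].
Characteristic polynomial det(A - λI) = λ^2 - 5λ + 4 = 0.
Eigenvalues λ = 1, 4.
For λ=1: (A-λI) row 1 is [-6, 18], so an eigenvector is (-3, -1).
For λ=4: (A-λI) row 1 is [-9, 18], so an eigenvector is (-2, -1).
General solution: K_1e^(t)(-3,-1) + K_2e^(4t)(-2,-1).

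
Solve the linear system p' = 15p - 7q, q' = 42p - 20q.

p(t) = c_1e^(-6t) - c_2e^(t), q(t) = 3c_1e^(-6t) - 2c_2e^(t)

Coefficient matrix A = [[15, -7], [42, -20]].
Characteristic polynomial det(A - λI) = λ^2 + 5λ - 6 = 0.
Eigenvalues λ = -6, 1.
For λ=-6: (A-λI) row 1 is [21, -7], so an eigenvector is (1, 3).
For λ=1: (A-λI) row 1 is [14, -7], so an eigenvector is (-1, -2).
General solution: c_1e^(-6t)(1,3) + c_2e^(t)(-1,-2).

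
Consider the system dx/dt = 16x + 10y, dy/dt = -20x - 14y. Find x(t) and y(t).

Coefficient matrix A = [[16, 10], [-20, -14]].
Characteristic polynomial det(A - λI) = λ^2 - 2λ - 24 = 0.
Eigenvalues λ = 6, -4.
For λ=6: (A-λI) row 1 is [10, 10], so an eigenvector is (-1, 1).
For λ=-4: (A-λI) row 1 is [20, 10], so an eigenvector is (1, -2).
General solution: c_1e^(6t)(-1,1) + c_2e^(-4t)(1,-2).

x(t) = -c_1e^(6t) + c_2e^(-4t), y(t) = c_1e^(6t) - 2c_2e^(-4t)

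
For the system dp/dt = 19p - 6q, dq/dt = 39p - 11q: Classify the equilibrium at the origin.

unstable spiral

A = [[19,-6],[39,-11]]; det(A-λI) = λ^2 - 8λ + 25.
λ = 4 ± 3i: positive real part.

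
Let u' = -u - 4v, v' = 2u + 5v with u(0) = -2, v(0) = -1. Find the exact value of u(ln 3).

90

A = [[-1,-4],[2,5]]; eigenvalues λ = 3, 1.
Eigenvectors: (-1,1) for λ=3, (-2,1) for λ=1.
From the initial condition, c_1 = -4, c_2 = 3.
u(ln 3) = (-4)(3^3)(-1) + (3)(3^1)(-2) = 90.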